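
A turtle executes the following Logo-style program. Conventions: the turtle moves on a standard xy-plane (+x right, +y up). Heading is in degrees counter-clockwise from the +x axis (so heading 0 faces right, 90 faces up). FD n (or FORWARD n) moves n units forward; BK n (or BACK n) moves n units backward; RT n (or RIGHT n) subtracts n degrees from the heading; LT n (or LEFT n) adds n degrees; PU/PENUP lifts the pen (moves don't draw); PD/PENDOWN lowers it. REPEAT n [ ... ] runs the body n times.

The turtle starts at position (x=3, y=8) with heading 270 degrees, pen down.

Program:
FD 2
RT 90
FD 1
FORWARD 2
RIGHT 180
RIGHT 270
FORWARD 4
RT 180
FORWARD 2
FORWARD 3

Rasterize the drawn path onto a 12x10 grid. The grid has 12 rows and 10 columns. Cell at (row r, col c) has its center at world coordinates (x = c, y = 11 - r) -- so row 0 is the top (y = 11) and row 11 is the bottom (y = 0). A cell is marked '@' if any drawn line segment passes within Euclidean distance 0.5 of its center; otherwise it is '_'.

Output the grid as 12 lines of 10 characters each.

Answer: __________
@_________
@_________
@__@______
@__@______
@@@@______
@_________
__________
__________
__________
__________
__________

Derivation:
Segment 0: (3,8) -> (3,6)
Segment 1: (3,6) -> (2,6)
Segment 2: (2,6) -> (-0,6)
Segment 3: (-0,6) -> (-0,10)
Segment 4: (-0,10) -> (-0,8)
Segment 5: (-0,8) -> (0,5)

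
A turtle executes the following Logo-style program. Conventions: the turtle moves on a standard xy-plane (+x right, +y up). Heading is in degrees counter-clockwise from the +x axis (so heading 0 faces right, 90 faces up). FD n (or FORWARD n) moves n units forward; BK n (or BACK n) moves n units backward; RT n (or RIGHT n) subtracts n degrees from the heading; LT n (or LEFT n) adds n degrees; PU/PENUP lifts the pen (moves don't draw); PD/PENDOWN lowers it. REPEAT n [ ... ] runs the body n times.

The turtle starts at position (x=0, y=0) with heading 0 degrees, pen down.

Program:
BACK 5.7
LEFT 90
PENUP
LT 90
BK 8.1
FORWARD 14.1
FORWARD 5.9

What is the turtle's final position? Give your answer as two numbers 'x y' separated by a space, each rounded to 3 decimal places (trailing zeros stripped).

Executing turtle program step by step:
Start: pos=(0,0), heading=0, pen down
BK 5.7: (0,0) -> (-5.7,0) [heading=0, draw]
LT 90: heading 0 -> 90
PU: pen up
LT 90: heading 90 -> 180
BK 8.1: (-5.7,0) -> (2.4,0) [heading=180, move]
FD 14.1: (2.4,0) -> (-11.7,0) [heading=180, move]
FD 5.9: (-11.7,0) -> (-17.6,0) [heading=180, move]
Final: pos=(-17.6,0), heading=180, 1 segment(s) drawn

Answer: -17.6 0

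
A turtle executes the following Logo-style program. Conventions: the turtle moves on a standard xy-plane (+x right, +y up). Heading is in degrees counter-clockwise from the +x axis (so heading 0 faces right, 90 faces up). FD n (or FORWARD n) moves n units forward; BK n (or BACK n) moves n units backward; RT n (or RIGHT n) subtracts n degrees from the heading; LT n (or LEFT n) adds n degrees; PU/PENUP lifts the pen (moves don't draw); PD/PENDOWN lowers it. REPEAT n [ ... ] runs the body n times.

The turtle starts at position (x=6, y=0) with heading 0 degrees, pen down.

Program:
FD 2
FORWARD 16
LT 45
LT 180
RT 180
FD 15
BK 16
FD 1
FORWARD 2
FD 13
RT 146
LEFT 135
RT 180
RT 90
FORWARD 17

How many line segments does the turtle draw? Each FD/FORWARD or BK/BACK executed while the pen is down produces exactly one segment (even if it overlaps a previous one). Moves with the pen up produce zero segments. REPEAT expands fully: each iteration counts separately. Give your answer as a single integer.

Executing turtle program step by step:
Start: pos=(6,0), heading=0, pen down
FD 2: (6,0) -> (8,0) [heading=0, draw]
FD 16: (8,0) -> (24,0) [heading=0, draw]
LT 45: heading 0 -> 45
LT 180: heading 45 -> 225
RT 180: heading 225 -> 45
FD 15: (24,0) -> (34.607,10.607) [heading=45, draw]
BK 16: (34.607,10.607) -> (23.293,-0.707) [heading=45, draw]
FD 1: (23.293,-0.707) -> (24,0) [heading=45, draw]
FD 2: (24,0) -> (25.414,1.414) [heading=45, draw]
FD 13: (25.414,1.414) -> (34.607,10.607) [heading=45, draw]
RT 146: heading 45 -> 259
LT 135: heading 259 -> 34
RT 180: heading 34 -> 214
RT 90: heading 214 -> 124
FD 17: (34.607,10.607) -> (25.1,24.7) [heading=124, draw]
Final: pos=(25.1,24.7), heading=124, 8 segment(s) drawn
Segments drawn: 8

Answer: 8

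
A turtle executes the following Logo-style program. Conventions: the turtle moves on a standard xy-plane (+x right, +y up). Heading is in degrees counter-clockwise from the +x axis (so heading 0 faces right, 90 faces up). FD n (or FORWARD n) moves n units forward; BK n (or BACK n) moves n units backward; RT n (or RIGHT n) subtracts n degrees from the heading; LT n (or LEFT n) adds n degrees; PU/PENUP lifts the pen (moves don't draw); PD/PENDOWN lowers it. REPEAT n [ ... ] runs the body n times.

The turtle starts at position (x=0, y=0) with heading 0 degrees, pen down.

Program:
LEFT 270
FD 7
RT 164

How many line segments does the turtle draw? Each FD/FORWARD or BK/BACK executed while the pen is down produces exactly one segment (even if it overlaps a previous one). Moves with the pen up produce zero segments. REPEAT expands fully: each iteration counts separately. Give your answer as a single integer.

Answer: 1

Derivation:
Executing turtle program step by step:
Start: pos=(0,0), heading=0, pen down
LT 270: heading 0 -> 270
FD 7: (0,0) -> (0,-7) [heading=270, draw]
RT 164: heading 270 -> 106
Final: pos=(0,-7), heading=106, 1 segment(s) drawn
Segments drawn: 1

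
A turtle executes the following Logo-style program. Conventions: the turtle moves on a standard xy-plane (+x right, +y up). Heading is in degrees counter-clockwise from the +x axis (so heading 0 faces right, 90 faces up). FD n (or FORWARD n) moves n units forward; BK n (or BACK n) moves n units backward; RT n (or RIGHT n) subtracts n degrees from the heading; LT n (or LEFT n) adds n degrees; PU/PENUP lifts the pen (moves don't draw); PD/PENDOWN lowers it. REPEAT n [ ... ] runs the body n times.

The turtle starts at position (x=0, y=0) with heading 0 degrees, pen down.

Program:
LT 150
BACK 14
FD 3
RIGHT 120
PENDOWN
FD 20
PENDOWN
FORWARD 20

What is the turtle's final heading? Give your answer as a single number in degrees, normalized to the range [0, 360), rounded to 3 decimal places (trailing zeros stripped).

Executing turtle program step by step:
Start: pos=(0,0), heading=0, pen down
LT 150: heading 0 -> 150
BK 14: (0,0) -> (12.124,-7) [heading=150, draw]
FD 3: (12.124,-7) -> (9.526,-5.5) [heading=150, draw]
RT 120: heading 150 -> 30
PD: pen down
FD 20: (9.526,-5.5) -> (26.847,4.5) [heading=30, draw]
PD: pen down
FD 20: (26.847,4.5) -> (44.167,14.5) [heading=30, draw]
Final: pos=(44.167,14.5), heading=30, 4 segment(s) drawn

Answer: 30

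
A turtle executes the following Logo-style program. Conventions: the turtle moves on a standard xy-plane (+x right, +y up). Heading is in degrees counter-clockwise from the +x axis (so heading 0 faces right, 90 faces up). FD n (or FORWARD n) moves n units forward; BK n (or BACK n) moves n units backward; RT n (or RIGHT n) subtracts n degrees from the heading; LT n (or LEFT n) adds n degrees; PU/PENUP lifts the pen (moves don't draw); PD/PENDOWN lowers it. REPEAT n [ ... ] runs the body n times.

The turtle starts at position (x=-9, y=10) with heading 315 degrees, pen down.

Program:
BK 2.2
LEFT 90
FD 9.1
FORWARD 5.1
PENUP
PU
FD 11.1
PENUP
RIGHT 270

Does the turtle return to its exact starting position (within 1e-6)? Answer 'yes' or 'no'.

Executing turtle program step by step:
Start: pos=(-9,10), heading=315, pen down
BK 2.2: (-9,10) -> (-10.556,11.556) [heading=315, draw]
LT 90: heading 315 -> 45
FD 9.1: (-10.556,11.556) -> (-4.121,17.99) [heading=45, draw]
FD 5.1: (-4.121,17.99) -> (-0.515,21.597) [heading=45, draw]
PU: pen up
PU: pen up
FD 11.1: (-0.515,21.597) -> (7.334,29.445) [heading=45, move]
PU: pen up
RT 270: heading 45 -> 135
Final: pos=(7.334,29.445), heading=135, 3 segment(s) drawn

Start position: (-9, 10)
Final position: (7.334, 29.445)
Distance = 25.395; >= 1e-6 -> NOT closed

Answer: no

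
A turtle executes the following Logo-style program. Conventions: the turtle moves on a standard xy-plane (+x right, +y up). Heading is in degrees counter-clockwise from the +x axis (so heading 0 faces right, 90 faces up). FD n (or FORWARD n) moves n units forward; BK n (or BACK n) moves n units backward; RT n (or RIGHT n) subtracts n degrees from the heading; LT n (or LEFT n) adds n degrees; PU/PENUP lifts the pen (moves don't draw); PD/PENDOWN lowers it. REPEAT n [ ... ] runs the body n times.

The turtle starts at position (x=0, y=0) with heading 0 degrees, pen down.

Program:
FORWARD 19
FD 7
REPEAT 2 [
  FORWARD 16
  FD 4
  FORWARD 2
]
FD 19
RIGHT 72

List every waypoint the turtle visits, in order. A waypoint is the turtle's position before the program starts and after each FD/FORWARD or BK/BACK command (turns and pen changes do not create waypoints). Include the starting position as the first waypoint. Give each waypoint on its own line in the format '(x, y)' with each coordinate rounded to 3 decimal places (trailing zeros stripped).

Executing turtle program step by step:
Start: pos=(0,0), heading=0, pen down
FD 19: (0,0) -> (19,0) [heading=0, draw]
FD 7: (19,0) -> (26,0) [heading=0, draw]
REPEAT 2 [
  -- iteration 1/2 --
  FD 16: (26,0) -> (42,0) [heading=0, draw]
  FD 4: (42,0) -> (46,0) [heading=0, draw]
  FD 2: (46,0) -> (48,0) [heading=0, draw]
  -- iteration 2/2 --
  FD 16: (48,0) -> (64,0) [heading=0, draw]
  FD 4: (64,0) -> (68,0) [heading=0, draw]
  FD 2: (68,0) -> (70,0) [heading=0, draw]
]
FD 19: (70,0) -> (89,0) [heading=0, draw]
RT 72: heading 0 -> 288
Final: pos=(89,0), heading=288, 9 segment(s) drawn
Waypoints (10 total):
(0, 0)
(19, 0)
(26, 0)
(42, 0)
(46, 0)
(48, 0)
(64, 0)
(68, 0)
(70, 0)
(89, 0)

Answer: (0, 0)
(19, 0)
(26, 0)
(42, 0)
(46, 0)
(48, 0)
(64, 0)
(68, 0)
(70, 0)
(89, 0)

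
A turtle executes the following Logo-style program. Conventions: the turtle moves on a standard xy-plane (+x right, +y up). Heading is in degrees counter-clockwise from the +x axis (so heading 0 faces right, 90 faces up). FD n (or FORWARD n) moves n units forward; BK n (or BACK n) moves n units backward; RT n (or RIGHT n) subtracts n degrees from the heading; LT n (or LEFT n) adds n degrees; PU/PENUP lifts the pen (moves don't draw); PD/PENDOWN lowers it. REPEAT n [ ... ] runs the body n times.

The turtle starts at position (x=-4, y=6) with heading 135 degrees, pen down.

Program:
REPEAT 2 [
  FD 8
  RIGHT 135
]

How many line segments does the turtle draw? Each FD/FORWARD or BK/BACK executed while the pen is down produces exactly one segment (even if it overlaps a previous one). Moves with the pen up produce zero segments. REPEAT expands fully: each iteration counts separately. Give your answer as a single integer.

Answer: 2

Derivation:
Executing turtle program step by step:
Start: pos=(-4,6), heading=135, pen down
REPEAT 2 [
  -- iteration 1/2 --
  FD 8: (-4,6) -> (-9.657,11.657) [heading=135, draw]
  RT 135: heading 135 -> 0
  -- iteration 2/2 --
  FD 8: (-9.657,11.657) -> (-1.657,11.657) [heading=0, draw]
  RT 135: heading 0 -> 225
]
Final: pos=(-1.657,11.657), heading=225, 2 segment(s) drawn
Segments drawn: 2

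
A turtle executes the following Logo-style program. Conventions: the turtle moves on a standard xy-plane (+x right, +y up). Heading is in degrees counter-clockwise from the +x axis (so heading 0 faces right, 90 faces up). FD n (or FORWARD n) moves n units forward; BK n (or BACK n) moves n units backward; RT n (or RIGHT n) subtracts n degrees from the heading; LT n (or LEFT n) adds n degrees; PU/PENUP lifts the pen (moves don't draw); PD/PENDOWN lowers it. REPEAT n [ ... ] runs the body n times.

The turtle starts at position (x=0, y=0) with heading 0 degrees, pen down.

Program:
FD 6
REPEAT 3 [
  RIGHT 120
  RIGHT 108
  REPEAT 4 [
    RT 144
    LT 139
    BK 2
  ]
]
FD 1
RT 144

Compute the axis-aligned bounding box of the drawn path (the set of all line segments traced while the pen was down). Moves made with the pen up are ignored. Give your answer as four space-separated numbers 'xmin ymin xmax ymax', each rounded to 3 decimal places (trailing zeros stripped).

Answer: 0 -6.93 14.877 1.563

Derivation:
Executing turtle program step by step:
Start: pos=(0,0), heading=0, pen down
FD 6: (0,0) -> (6,0) [heading=0, draw]
REPEAT 3 [
  -- iteration 1/3 --
  RT 120: heading 0 -> 240
  RT 108: heading 240 -> 132
  REPEAT 4 [
    -- iteration 1/4 --
    RT 144: heading 132 -> 348
    LT 139: heading 348 -> 127
    BK 2: (6,0) -> (7.204,-1.597) [heading=127, draw]
    -- iteration 2/4 --
    RT 144: heading 127 -> 343
    LT 139: heading 343 -> 122
    BK 2: (7.204,-1.597) -> (8.263,-3.293) [heading=122, draw]
    -- iteration 3/4 --
    RT 144: heading 122 -> 338
    LT 139: heading 338 -> 117
    BK 2: (8.263,-3.293) -> (9.171,-5.075) [heading=117, draw]
    -- iteration 4/4 --
    RT 144: heading 117 -> 333
    LT 139: heading 333 -> 112
    BK 2: (9.171,-5.075) -> (9.921,-6.93) [heading=112, draw]
  ]
  -- iteration 2/3 --
  RT 120: heading 112 -> 352
  RT 108: heading 352 -> 244
  REPEAT 4 [
    -- iteration 1/4 --
    RT 144: heading 244 -> 100
    LT 139: heading 100 -> 239
    BK 2: (9.921,-6.93) -> (10.951,-5.215) [heading=239, draw]
    -- iteration 2/4 --
    RT 144: heading 239 -> 95
    LT 139: heading 95 -> 234
    BK 2: (10.951,-5.215) -> (12.126,-3.597) [heading=234, draw]
    -- iteration 3/4 --
    RT 144: heading 234 -> 90
    LT 139: heading 90 -> 229
    BK 2: (12.126,-3.597) -> (13.438,-2.088) [heading=229, draw]
    -- iteration 4/4 --
    RT 144: heading 229 -> 85
    LT 139: heading 85 -> 224
    BK 2: (13.438,-2.088) -> (14.877,-0.699) [heading=224, draw]
  ]
  -- iteration 3/3 --
  RT 120: heading 224 -> 104
  RT 108: heading 104 -> 356
  REPEAT 4 [
    -- iteration 1/4 --
    RT 144: heading 356 -> 212
    LT 139: heading 212 -> 351
    BK 2: (14.877,-0.699) -> (12.902,-0.386) [heading=351, draw]
    -- iteration 2/4 --
    RT 144: heading 351 -> 207
    LT 139: heading 207 -> 346
    BK 2: (12.902,-0.386) -> (10.961,0.098) [heading=346, draw]
    -- iteration 3/4 --
    RT 144: heading 346 -> 202
    LT 139: heading 202 -> 341
    BK 2: (10.961,0.098) -> (9.07,0.749) [heading=341, draw]
    -- iteration 4/4 --
    RT 144: heading 341 -> 197
    LT 139: heading 197 -> 336
    BK 2: (9.07,0.749) -> (7.243,1.563) [heading=336, draw]
  ]
]
FD 1: (7.243,1.563) -> (8.157,1.156) [heading=336, draw]
RT 144: heading 336 -> 192
Final: pos=(8.157,1.156), heading=192, 14 segment(s) drawn

Segment endpoints: x in {0, 6, 7.204, 7.243, 8.157, 8.263, 9.07, 9.171, 9.921, 10.951, 10.961, 12.126, 12.902, 13.438, 14.877}, y in {-6.93, -5.215, -5.075, -3.597, -3.293, -2.088, -1.597, -0.699, -0.386, 0, 0.098, 0.749, 1.156, 1.563}
xmin=0, ymin=-6.93, xmax=14.877, ymax=1.563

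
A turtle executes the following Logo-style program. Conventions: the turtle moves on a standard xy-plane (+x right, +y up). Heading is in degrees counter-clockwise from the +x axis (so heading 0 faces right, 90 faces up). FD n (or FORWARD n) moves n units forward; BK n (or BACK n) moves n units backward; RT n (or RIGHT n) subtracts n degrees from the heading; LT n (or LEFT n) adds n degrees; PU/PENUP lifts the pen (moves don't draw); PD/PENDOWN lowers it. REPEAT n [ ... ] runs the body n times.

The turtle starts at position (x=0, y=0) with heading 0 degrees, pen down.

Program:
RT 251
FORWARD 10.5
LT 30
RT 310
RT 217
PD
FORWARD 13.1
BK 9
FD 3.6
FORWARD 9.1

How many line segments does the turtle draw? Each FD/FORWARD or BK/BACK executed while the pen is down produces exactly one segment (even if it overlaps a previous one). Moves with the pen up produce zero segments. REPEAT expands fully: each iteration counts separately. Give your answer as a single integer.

Executing turtle program step by step:
Start: pos=(0,0), heading=0, pen down
RT 251: heading 0 -> 109
FD 10.5: (0,0) -> (-3.418,9.928) [heading=109, draw]
LT 30: heading 109 -> 139
RT 310: heading 139 -> 189
RT 217: heading 189 -> 332
PD: pen down
FD 13.1: (-3.418,9.928) -> (8.148,3.778) [heading=332, draw]
BK 9: (8.148,3.778) -> (0.202,8.003) [heading=332, draw]
FD 3.6: (0.202,8.003) -> (3.38,6.313) [heading=332, draw]
FD 9.1: (3.38,6.313) -> (11.415,2.041) [heading=332, draw]
Final: pos=(11.415,2.041), heading=332, 5 segment(s) drawn
Segments drawn: 5

Answer: 5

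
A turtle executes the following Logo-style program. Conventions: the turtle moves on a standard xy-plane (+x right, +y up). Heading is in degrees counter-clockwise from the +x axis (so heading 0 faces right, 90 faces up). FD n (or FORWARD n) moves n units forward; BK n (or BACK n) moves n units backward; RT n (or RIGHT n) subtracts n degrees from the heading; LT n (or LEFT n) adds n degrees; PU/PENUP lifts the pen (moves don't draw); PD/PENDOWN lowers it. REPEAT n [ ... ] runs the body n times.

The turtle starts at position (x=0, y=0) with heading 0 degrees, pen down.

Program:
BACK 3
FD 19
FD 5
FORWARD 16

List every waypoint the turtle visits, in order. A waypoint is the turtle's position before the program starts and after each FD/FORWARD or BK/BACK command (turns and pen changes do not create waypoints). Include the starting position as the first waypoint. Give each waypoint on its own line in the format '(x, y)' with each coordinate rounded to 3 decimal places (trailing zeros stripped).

Executing turtle program step by step:
Start: pos=(0,0), heading=0, pen down
BK 3: (0,0) -> (-3,0) [heading=0, draw]
FD 19: (-3,0) -> (16,0) [heading=0, draw]
FD 5: (16,0) -> (21,0) [heading=0, draw]
FD 16: (21,0) -> (37,0) [heading=0, draw]
Final: pos=(37,0), heading=0, 4 segment(s) drawn
Waypoints (5 total):
(0, 0)
(-3, 0)
(16, 0)
(21, 0)
(37, 0)

Answer: (0, 0)
(-3, 0)
(16, 0)
(21, 0)
(37, 0)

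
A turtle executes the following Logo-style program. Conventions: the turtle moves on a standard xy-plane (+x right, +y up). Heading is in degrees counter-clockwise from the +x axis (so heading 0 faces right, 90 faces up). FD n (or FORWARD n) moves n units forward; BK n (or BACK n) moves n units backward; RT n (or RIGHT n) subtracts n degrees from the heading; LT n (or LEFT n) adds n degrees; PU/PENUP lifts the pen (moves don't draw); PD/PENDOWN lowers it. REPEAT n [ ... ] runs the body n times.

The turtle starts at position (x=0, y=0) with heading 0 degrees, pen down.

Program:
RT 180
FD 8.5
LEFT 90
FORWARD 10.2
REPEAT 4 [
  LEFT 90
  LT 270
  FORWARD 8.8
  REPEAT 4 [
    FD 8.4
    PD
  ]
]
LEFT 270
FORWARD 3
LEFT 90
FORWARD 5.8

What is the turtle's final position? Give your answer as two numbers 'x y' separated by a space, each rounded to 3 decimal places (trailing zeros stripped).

Executing turtle program step by step:
Start: pos=(0,0), heading=0, pen down
RT 180: heading 0 -> 180
FD 8.5: (0,0) -> (-8.5,0) [heading=180, draw]
LT 90: heading 180 -> 270
FD 10.2: (-8.5,0) -> (-8.5,-10.2) [heading=270, draw]
REPEAT 4 [
  -- iteration 1/4 --
  LT 90: heading 270 -> 0
  LT 270: heading 0 -> 270
  FD 8.8: (-8.5,-10.2) -> (-8.5,-19) [heading=270, draw]
  REPEAT 4 [
    -- iteration 1/4 --
    FD 8.4: (-8.5,-19) -> (-8.5,-27.4) [heading=270, draw]
    PD: pen down
    -- iteration 2/4 --
    FD 8.4: (-8.5,-27.4) -> (-8.5,-35.8) [heading=270, draw]
    PD: pen down
    -- iteration 3/4 --
    FD 8.4: (-8.5,-35.8) -> (-8.5,-44.2) [heading=270, draw]
    PD: pen down
    -- iteration 4/4 --
    FD 8.4: (-8.5,-44.2) -> (-8.5,-52.6) [heading=270, draw]
    PD: pen down
  ]
  -- iteration 2/4 --
  LT 90: heading 270 -> 0
  LT 270: heading 0 -> 270
  FD 8.8: (-8.5,-52.6) -> (-8.5,-61.4) [heading=270, draw]
  REPEAT 4 [
    -- iteration 1/4 --
    FD 8.4: (-8.5,-61.4) -> (-8.5,-69.8) [heading=270, draw]
    PD: pen down
    -- iteration 2/4 --
    FD 8.4: (-8.5,-69.8) -> (-8.5,-78.2) [heading=270, draw]
    PD: pen down
    -- iteration 3/4 --
    FD 8.4: (-8.5,-78.2) -> (-8.5,-86.6) [heading=270, draw]
    PD: pen down
    -- iteration 4/4 --
    FD 8.4: (-8.5,-86.6) -> (-8.5,-95) [heading=270, draw]
    PD: pen down
  ]
  -- iteration 3/4 --
  LT 90: heading 270 -> 0
  LT 270: heading 0 -> 270
  FD 8.8: (-8.5,-95) -> (-8.5,-103.8) [heading=270, draw]
  REPEAT 4 [
    -- iteration 1/4 --
    FD 8.4: (-8.5,-103.8) -> (-8.5,-112.2) [heading=270, draw]
    PD: pen down
    -- iteration 2/4 --
    FD 8.4: (-8.5,-112.2) -> (-8.5,-120.6) [heading=270, draw]
    PD: pen down
    -- iteration 3/4 --
    FD 8.4: (-8.5,-120.6) -> (-8.5,-129) [heading=270, draw]
    PD: pen down
    -- iteration 4/4 --
    FD 8.4: (-8.5,-129) -> (-8.5,-137.4) [heading=270, draw]
    PD: pen down
  ]
  -- iteration 4/4 --
  LT 90: heading 270 -> 0
  LT 270: heading 0 -> 270
  FD 8.8: (-8.5,-137.4) -> (-8.5,-146.2) [heading=270, draw]
  REPEAT 4 [
    -- iteration 1/4 --
    FD 8.4: (-8.5,-146.2) -> (-8.5,-154.6) [heading=270, draw]
    PD: pen down
    -- iteration 2/4 --
    FD 8.4: (-8.5,-154.6) -> (-8.5,-163) [heading=270, draw]
    PD: pen down
    -- iteration 3/4 --
    FD 8.4: (-8.5,-163) -> (-8.5,-171.4) [heading=270, draw]
    PD: pen down
    -- iteration 4/4 --
    FD 8.4: (-8.5,-171.4) -> (-8.5,-179.8) [heading=270, draw]
    PD: pen down
  ]
]
LT 270: heading 270 -> 180
FD 3: (-8.5,-179.8) -> (-11.5,-179.8) [heading=180, draw]
LT 90: heading 180 -> 270
FD 5.8: (-11.5,-179.8) -> (-11.5,-185.6) [heading=270, draw]
Final: pos=(-11.5,-185.6), heading=270, 24 segment(s) drawn

Answer: -11.5 -185.6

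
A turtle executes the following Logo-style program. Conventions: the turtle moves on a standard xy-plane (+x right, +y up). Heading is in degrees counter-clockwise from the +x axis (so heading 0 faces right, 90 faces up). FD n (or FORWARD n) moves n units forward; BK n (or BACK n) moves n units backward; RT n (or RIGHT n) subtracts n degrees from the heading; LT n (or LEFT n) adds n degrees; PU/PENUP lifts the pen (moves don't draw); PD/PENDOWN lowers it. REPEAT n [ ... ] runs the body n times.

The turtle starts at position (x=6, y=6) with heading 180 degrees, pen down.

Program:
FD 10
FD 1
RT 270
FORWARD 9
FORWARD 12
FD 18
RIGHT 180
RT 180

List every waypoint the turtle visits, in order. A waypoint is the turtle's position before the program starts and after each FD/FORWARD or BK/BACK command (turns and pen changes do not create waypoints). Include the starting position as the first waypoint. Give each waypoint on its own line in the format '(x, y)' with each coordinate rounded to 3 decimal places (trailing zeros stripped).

Answer: (6, 6)
(-4, 6)
(-5, 6)
(-5, -3)
(-5, -15)
(-5, -33)

Derivation:
Executing turtle program step by step:
Start: pos=(6,6), heading=180, pen down
FD 10: (6,6) -> (-4,6) [heading=180, draw]
FD 1: (-4,6) -> (-5,6) [heading=180, draw]
RT 270: heading 180 -> 270
FD 9: (-5,6) -> (-5,-3) [heading=270, draw]
FD 12: (-5,-3) -> (-5,-15) [heading=270, draw]
FD 18: (-5,-15) -> (-5,-33) [heading=270, draw]
RT 180: heading 270 -> 90
RT 180: heading 90 -> 270
Final: pos=(-5,-33), heading=270, 5 segment(s) drawn
Waypoints (6 total):
(6, 6)
(-4, 6)
(-5, 6)
(-5, -3)
(-5, -15)
(-5, -33)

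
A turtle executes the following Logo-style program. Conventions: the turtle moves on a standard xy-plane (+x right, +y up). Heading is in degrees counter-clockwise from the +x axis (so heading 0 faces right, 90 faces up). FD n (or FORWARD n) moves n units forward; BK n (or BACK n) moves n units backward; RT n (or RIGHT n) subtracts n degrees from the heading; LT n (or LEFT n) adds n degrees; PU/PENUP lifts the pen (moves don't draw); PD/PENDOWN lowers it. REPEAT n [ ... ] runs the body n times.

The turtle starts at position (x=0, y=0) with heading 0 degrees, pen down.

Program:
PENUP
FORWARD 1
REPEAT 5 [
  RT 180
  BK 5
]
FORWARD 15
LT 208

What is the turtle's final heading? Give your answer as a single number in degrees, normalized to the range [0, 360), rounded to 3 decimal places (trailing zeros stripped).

Executing turtle program step by step:
Start: pos=(0,0), heading=0, pen down
PU: pen up
FD 1: (0,0) -> (1,0) [heading=0, move]
REPEAT 5 [
  -- iteration 1/5 --
  RT 180: heading 0 -> 180
  BK 5: (1,0) -> (6,0) [heading=180, move]
  -- iteration 2/5 --
  RT 180: heading 180 -> 0
  BK 5: (6,0) -> (1,0) [heading=0, move]
  -- iteration 3/5 --
  RT 180: heading 0 -> 180
  BK 5: (1,0) -> (6,0) [heading=180, move]
  -- iteration 4/5 --
  RT 180: heading 180 -> 0
  BK 5: (6,0) -> (1,0) [heading=0, move]
  -- iteration 5/5 --
  RT 180: heading 0 -> 180
  BK 5: (1,0) -> (6,0) [heading=180, move]
]
FD 15: (6,0) -> (-9,0) [heading=180, move]
LT 208: heading 180 -> 28
Final: pos=(-9,0), heading=28, 0 segment(s) drawn

Answer: 28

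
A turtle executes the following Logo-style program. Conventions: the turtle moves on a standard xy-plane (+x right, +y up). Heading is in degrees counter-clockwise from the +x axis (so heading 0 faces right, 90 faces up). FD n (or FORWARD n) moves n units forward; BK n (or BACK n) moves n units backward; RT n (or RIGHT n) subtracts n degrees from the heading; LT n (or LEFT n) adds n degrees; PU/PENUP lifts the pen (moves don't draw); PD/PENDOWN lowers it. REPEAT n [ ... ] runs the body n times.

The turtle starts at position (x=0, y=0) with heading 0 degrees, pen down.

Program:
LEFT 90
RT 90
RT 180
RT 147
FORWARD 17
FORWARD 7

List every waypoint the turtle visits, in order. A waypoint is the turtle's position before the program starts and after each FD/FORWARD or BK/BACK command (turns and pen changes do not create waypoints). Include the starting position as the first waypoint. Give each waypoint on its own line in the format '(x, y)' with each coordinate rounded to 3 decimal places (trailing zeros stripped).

Answer: (0, 0)
(14.257, 9.259)
(20.128, 13.071)

Derivation:
Executing turtle program step by step:
Start: pos=(0,0), heading=0, pen down
LT 90: heading 0 -> 90
RT 90: heading 90 -> 0
RT 180: heading 0 -> 180
RT 147: heading 180 -> 33
FD 17: (0,0) -> (14.257,9.259) [heading=33, draw]
FD 7: (14.257,9.259) -> (20.128,13.071) [heading=33, draw]
Final: pos=(20.128,13.071), heading=33, 2 segment(s) drawn
Waypoints (3 total):
(0, 0)
(14.257, 9.259)
(20.128, 13.071)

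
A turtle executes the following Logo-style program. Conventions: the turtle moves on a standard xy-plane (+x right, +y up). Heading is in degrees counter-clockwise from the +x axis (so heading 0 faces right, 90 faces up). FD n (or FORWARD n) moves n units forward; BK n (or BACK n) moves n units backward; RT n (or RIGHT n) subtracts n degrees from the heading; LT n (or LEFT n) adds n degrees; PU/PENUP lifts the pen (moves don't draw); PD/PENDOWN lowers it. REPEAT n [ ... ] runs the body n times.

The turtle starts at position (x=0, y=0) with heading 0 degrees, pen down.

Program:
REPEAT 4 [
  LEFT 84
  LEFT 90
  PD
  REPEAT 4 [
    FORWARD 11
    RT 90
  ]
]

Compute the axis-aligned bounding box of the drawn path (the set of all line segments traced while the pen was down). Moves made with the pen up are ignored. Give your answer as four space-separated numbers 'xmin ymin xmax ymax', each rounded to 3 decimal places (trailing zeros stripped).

Executing turtle program step by step:
Start: pos=(0,0), heading=0, pen down
REPEAT 4 [
  -- iteration 1/4 --
  LT 84: heading 0 -> 84
  LT 90: heading 84 -> 174
  PD: pen down
  REPEAT 4 [
    -- iteration 1/4 --
    FD 11: (0,0) -> (-10.94,1.15) [heading=174, draw]
    RT 90: heading 174 -> 84
    -- iteration 2/4 --
    FD 11: (-10.94,1.15) -> (-9.79,12.09) [heading=84, draw]
    RT 90: heading 84 -> 354
    -- iteration 3/4 --
    FD 11: (-9.79,12.09) -> (1.15,10.94) [heading=354, draw]
    RT 90: heading 354 -> 264
    -- iteration 4/4 --
    FD 11: (1.15,10.94) -> (0,0) [heading=264, draw]
    RT 90: heading 264 -> 174
  ]
  -- iteration 2/4 --
  LT 84: heading 174 -> 258
  LT 90: heading 258 -> 348
  PD: pen down
  REPEAT 4 [
    -- iteration 1/4 --
    FD 11: (0,0) -> (10.76,-2.287) [heading=348, draw]
    RT 90: heading 348 -> 258
    -- iteration 2/4 --
    FD 11: (10.76,-2.287) -> (8.473,-13.047) [heading=258, draw]
    RT 90: heading 258 -> 168
    -- iteration 3/4 --
    FD 11: (8.473,-13.047) -> (-2.287,-10.76) [heading=168, draw]
    RT 90: heading 168 -> 78
    -- iteration 4/4 --
    FD 11: (-2.287,-10.76) -> (0,0) [heading=78, draw]
    RT 90: heading 78 -> 348
  ]
  -- iteration 3/4 --
  LT 84: heading 348 -> 72
  LT 90: heading 72 -> 162
  PD: pen down
  REPEAT 4 [
    -- iteration 1/4 --
    FD 11: (0,0) -> (-10.462,3.399) [heading=162, draw]
    RT 90: heading 162 -> 72
    -- iteration 2/4 --
    FD 11: (-10.462,3.399) -> (-7.062,13.861) [heading=72, draw]
    RT 90: heading 72 -> 342
    -- iteration 3/4 --
    FD 11: (-7.062,13.861) -> (3.399,10.462) [heading=342, draw]
    RT 90: heading 342 -> 252
    -- iteration 4/4 --
    FD 11: (3.399,10.462) -> (0,0) [heading=252, draw]
    RT 90: heading 252 -> 162
  ]
  -- iteration 4/4 --
  LT 84: heading 162 -> 246
  LT 90: heading 246 -> 336
  PD: pen down
  REPEAT 4 [
    -- iteration 1/4 --
    FD 11: (0,0) -> (10.049,-4.474) [heading=336, draw]
    RT 90: heading 336 -> 246
    -- iteration 2/4 --
    FD 11: (10.049,-4.474) -> (5.575,-14.523) [heading=246, draw]
    RT 90: heading 246 -> 156
    -- iteration 3/4 --
    FD 11: (5.575,-14.523) -> (-4.474,-10.049) [heading=156, draw]
    RT 90: heading 156 -> 66
    -- iteration 4/4 --
    FD 11: (-4.474,-10.049) -> (0,0) [heading=66, draw]
    RT 90: heading 66 -> 336
  ]
]
Final: pos=(0,0), heading=336, 16 segment(s) drawn

Segment endpoints: x in {-10.94, -10.462, -9.79, -7.062, -4.474, -2.287, 0, 0, 0, 0, 1.15, 3.399, 5.575, 8.473, 10.049, 10.76}, y in {-14.523, -13.047, -10.76, -10.049, -4.474, -2.287, 0, 0, 0, 1.15, 3.399, 10.462, 10.94, 12.09, 13.861}
xmin=-10.94, ymin=-14.523, xmax=10.76, ymax=13.861

Answer: -10.94 -14.523 10.76 13.861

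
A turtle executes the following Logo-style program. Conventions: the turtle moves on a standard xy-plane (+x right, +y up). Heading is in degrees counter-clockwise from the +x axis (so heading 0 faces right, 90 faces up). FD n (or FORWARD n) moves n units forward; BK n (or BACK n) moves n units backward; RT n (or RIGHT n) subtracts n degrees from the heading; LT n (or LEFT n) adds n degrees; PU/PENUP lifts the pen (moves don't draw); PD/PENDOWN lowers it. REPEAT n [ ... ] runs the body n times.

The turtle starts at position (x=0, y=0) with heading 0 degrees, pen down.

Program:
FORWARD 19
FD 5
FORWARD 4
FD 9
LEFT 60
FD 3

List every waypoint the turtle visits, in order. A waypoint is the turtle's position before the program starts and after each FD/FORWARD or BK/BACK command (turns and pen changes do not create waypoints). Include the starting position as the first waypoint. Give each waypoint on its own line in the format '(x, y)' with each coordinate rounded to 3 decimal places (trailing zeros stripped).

Executing turtle program step by step:
Start: pos=(0,0), heading=0, pen down
FD 19: (0,0) -> (19,0) [heading=0, draw]
FD 5: (19,0) -> (24,0) [heading=0, draw]
FD 4: (24,0) -> (28,0) [heading=0, draw]
FD 9: (28,0) -> (37,0) [heading=0, draw]
LT 60: heading 0 -> 60
FD 3: (37,0) -> (38.5,2.598) [heading=60, draw]
Final: pos=(38.5,2.598), heading=60, 5 segment(s) drawn
Waypoints (6 total):
(0, 0)
(19, 0)
(24, 0)
(28, 0)
(37, 0)
(38.5, 2.598)

Answer: (0, 0)
(19, 0)
(24, 0)
(28, 0)
(37, 0)
(38.5, 2.598)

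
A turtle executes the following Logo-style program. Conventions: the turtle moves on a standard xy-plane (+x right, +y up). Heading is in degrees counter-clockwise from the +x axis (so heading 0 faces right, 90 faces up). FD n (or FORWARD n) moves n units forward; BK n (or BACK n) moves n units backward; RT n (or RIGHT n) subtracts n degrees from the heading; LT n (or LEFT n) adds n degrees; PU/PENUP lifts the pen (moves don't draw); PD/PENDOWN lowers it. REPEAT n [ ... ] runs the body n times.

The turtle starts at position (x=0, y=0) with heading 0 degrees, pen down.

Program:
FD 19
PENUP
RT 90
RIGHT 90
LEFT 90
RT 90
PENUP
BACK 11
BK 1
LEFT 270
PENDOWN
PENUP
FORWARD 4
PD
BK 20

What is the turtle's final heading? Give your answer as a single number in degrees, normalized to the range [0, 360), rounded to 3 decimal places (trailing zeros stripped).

Answer: 90

Derivation:
Executing turtle program step by step:
Start: pos=(0,0), heading=0, pen down
FD 19: (0,0) -> (19,0) [heading=0, draw]
PU: pen up
RT 90: heading 0 -> 270
RT 90: heading 270 -> 180
LT 90: heading 180 -> 270
RT 90: heading 270 -> 180
PU: pen up
BK 11: (19,0) -> (30,0) [heading=180, move]
BK 1: (30,0) -> (31,0) [heading=180, move]
LT 270: heading 180 -> 90
PD: pen down
PU: pen up
FD 4: (31,0) -> (31,4) [heading=90, move]
PD: pen down
BK 20: (31,4) -> (31,-16) [heading=90, draw]
Final: pos=(31,-16), heading=90, 2 segment(s) drawn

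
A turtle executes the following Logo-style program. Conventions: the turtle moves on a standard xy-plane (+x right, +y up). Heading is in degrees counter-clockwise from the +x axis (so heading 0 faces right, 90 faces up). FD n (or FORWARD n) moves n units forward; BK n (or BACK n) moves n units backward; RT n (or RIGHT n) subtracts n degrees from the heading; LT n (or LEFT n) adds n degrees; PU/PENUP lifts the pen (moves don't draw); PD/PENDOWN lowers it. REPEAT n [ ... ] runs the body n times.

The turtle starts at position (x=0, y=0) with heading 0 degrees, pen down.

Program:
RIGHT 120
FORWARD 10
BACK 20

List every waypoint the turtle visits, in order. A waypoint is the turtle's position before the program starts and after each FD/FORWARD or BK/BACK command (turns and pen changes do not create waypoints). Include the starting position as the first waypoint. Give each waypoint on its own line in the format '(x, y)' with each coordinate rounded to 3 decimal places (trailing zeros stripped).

Executing turtle program step by step:
Start: pos=(0,0), heading=0, pen down
RT 120: heading 0 -> 240
FD 10: (0,0) -> (-5,-8.66) [heading=240, draw]
BK 20: (-5,-8.66) -> (5,8.66) [heading=240, draw]
Final: pos=(5,8.66), heading=240, 2 segment(s) drawn
Waypoints (3 total):
(0, 0)
(-5, -8.66)
(5, 8.66)

Answer: (0, 0)
(-5, -8.66)
(5, 8.66)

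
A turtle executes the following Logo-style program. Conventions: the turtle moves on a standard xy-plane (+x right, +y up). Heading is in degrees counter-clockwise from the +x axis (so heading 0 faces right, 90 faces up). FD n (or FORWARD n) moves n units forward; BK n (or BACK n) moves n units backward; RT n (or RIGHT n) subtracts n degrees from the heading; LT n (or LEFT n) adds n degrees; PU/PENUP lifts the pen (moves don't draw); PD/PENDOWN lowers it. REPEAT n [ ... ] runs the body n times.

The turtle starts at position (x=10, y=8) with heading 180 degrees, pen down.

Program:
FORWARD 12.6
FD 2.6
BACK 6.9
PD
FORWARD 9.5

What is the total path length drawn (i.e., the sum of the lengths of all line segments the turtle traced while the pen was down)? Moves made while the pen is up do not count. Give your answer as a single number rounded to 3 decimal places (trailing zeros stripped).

Executing turtle program step by step:
Start: pos=(10,8), heading=180, pen down
FD 12.6: (10,8) -> (-2.6,8) [heading=180, draw]
FD 2.6: (-2.6,8) -> (-5.2,8) [heading=180, draw]
BK 6.9: (-5.2,8) -> (1.7,8) [heading=180, draw]
PD: pen down
FD 9.5: (1.7,8) -> (-7.8,8) [heading=180, draw]
Final: pos=(-7.8,8), heading=180, 4 segment(s) drawn

Segment lengths:
  seg 1: (10,8) -> (-2.6,8), length = 12.6
  seg 2: (-2.6,8) -> (-5.2,8), length = 2.6
  seg 3: (-5.2,8) -> (1.7,8), length = 6.9
  seg 4: (1.7,8) -> (-7.8,8), length = 9.5
Total = 31.6

Answer: 31.6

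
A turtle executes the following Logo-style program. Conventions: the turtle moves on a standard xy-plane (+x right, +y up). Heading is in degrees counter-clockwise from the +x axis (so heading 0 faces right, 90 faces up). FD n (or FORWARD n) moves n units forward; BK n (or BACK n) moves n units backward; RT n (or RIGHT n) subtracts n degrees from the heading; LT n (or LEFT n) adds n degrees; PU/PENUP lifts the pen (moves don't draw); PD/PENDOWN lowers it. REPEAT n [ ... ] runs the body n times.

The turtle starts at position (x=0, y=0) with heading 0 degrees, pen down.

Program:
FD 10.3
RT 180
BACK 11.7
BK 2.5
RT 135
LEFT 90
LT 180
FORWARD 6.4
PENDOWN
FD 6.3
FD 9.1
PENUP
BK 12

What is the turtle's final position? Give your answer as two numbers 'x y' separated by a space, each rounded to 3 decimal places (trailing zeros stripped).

Answer: 31.43 -6.93

Derivation:
Executing turtle program step by step:
Start: pos=(0,0), heading=0, pen down
FD 10.3: (0,0) -> (10.3,0) [heading=0, draw]
RT 180: heading 0 -> 180
BK 11.7: (10.3,0) -> (22,0) [heading=180, draw]
BK 2.5: (22,0) -> (24.5,0) [heading=180, draw]
RT 135: heading 180 -> 45
LT 90: heading 45 -> 135
LT 180: heading 135 -> 315
FD 6.4: (24.5,0) -> (29.025,-4.525) [heading=315, draw]
PD: pen down
FD 6.3: (29.025,-4.525) -> (33.48,-8.98) [heading=315, draw]
FD 9.1: (33.48,-8.98) -> (39.915,-15.415) [heading=315, draw]
PU: pen up
BK 12: (39.915,-15.415) -> (31.43,-6.93) [heading=315, move]
Final: pos=(31.43,-6.93), heading=315, 6 segment(s) drawn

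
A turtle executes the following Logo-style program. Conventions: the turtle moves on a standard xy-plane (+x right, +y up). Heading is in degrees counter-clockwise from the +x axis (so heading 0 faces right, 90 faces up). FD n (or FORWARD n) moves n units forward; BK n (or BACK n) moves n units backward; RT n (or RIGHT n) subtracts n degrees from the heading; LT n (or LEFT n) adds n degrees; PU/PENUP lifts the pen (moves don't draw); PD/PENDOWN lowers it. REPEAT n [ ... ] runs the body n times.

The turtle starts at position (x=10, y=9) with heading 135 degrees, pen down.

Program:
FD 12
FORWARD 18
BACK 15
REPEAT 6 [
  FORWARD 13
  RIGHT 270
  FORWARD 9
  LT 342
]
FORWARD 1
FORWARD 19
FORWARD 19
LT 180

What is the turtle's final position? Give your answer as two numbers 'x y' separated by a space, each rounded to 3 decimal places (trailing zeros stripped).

Answer: -50.912 4.729

Derivation:
Executing turtle program step by step:
Start: pos=(10,9), heading=135, pen down
FD 12: (10,9) -> (1.515,17.485) [heading=135, draw]
FD 18: (1.515,17.485) -> (-11.213,30.213) [heading=135, draw]
BK 15: (-11.213,30.213) -> (-0.607,19.607) [heading=135, draw]
REPEAT 6 [
  -- iteration 1/6 --
  FD 13: (-0.607,19.607) -> (-9.799,28.799) [heading=135, draw]
  RT 270: heading 135 -> 225
  FD 9: (-9.799,28.799) -> (-16.163,22.435) [heading=225, draw]
  LT 342: heading 225 -> 207
  -- iteration 2/6 --
  FD 13: (-16.163,22.435) -> (-27.746,16.533) [heading=207, draw]
  RT 270: heading 207 -> 297
  FD 9: (-27.746,16.533) -> (-23.66,8.514) [heading=297, draw]
  LT 342: heading 297 -> 279
  -- iteration 3/6 --
  FD 13: (-23.66,8.514) -> (-21.626,-4.326) [heading=279, draw]
  RT 270: heading 279 -> 9
  FD 9: (-21.626,-4.326) -> (-12.737,-2.918) [heading=9, draw]
  LT 342: heading 9 -> 351
  -- iteration 4/6 --
  FD 13: (-12.737,-2.918) -> (0.103,-4.952) [heading=351, draw]
  RT 270: heading 351 -> 81
  FD 9: (0.103,-4.952) -> (1.511,3.938) [heading=81, draw]
  LT 342: heading 81 -> 63
  -- iteration 5/6 --
  FD 13: (1.511,3.938) -> (7.412,15.521) [heading=63, draw]
  RT 270: heading 63 -> 153
  FD 9: (7.412,15.521) -> (-0.607,19.607) [heading=153, draw]
  LT 342: heading 153 -> 135
  -- iteration 6/6 --
  FD 13: (-0.607,19.607) -> (-9.799,28.799) [heading=135, draw]
  RT 270: heading 135 -> 225
  FD 9: (-9.799,28.799) -> (-16.163,22.435) [heading=225, draw]
  LT 342: heading 225 -> 207
]
FD 1: (-16.163,22.435) -> (-17.054,21.981) [heading=207, draw]
FD 19: (-17.054,21.981) -> (-33.983,13.355) [heading=207, draw]
FD 19: (-33.983,13.355) -> (-50.912,4.729) [heading=207, draw]
LT 180: heading 207 -> 27
Final: pos=(-50.912,4.729), heading=27, 18 segment(s) drawn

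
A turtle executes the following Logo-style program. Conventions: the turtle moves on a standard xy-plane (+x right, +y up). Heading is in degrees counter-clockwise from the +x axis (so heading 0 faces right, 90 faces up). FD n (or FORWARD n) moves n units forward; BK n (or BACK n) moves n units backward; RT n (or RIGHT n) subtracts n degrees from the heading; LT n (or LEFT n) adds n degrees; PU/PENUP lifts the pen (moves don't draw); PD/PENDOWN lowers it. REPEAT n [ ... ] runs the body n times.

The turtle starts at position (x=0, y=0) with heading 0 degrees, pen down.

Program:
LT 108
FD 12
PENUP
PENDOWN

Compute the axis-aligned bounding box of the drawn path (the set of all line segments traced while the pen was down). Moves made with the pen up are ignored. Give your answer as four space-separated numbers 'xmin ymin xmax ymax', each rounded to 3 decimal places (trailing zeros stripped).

Answer: -3.708 0 0 11.413

Derivation:
Executing turtle program step by step:
Start: pos=(0,0), heading=0, pen down
LT 108: heading 0 -> 108
FD 12: (0,0) -> (-3.708,11.413) [heading=108, draw]
PU: pen up
PD: pen down
Final: pos=(-3.708,11.413), heading=108, 1 segment(s) drawn

Segment endpoints: x in {-3.708, 0}, y in {0, 11.413}
xmin=-3.708, ymin=0, xmax=0, ymax=11.413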